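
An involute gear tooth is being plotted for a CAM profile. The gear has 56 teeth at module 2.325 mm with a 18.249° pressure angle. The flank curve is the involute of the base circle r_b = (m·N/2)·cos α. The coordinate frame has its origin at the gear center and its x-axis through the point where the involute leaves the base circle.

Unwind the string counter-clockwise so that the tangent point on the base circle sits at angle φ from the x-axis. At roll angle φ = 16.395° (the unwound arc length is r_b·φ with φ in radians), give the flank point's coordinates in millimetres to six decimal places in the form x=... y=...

x=64.305337 y=0.478911

pitch radius r_p = m·N/2 = 2.325·56/2 = 65.100000
base radius r_b = r_p·cos α = 65.100000·cos 18.249° = 61.825769
roll angle φ = 16.395° = 0.28614673 rad
x = r_b·(cos φ + φ·sin φ) = 61.825769·(0.95933861 + 0.28614673·0.28225774) = 64.305337
y = r_b·(sin φ − φ·cos φ) = 61.825769·(0.28225774 − 0.28614673·0.95933861) = 0.478911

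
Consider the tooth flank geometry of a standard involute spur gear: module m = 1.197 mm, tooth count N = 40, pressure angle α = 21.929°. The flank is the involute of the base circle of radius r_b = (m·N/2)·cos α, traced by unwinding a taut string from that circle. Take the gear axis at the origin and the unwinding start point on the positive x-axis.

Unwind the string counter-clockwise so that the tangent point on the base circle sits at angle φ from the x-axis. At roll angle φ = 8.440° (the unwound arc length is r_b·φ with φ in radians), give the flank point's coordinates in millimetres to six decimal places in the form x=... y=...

pitch radius r_p = m·N/2 = 1.197·40/2 = 23.940000
base radius r_b = r_p·cos α = 23.940000·cos 21.929° = 22.207878
roll angle φ = 8.440° = 0.14730579 rad
x = r_b·(cos φ + φ·sin φ) = 22.207878·(0.98917011 + 0.14730579·0.14677364) = 22.447516
y = r_b·(sin φ − φ·cos φ) = 22.207878·(0.14677364 − 0.14730579·0.98917011) = 0.023610

x=22.447516 y=0.023610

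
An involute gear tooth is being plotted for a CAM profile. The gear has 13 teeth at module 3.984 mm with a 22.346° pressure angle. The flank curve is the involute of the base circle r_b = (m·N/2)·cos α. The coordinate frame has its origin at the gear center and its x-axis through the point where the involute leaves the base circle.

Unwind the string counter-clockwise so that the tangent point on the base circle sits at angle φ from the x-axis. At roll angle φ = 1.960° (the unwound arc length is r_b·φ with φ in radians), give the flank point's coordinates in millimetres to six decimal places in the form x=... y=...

pitch radius r_p = m·N/2 = 3.984·13/2 = 25.896000
base radius r_b = r_p·cos α = 25.896000·cos 22.346° = 23.951334
roll angle φ = 1.960° = 0.03420845 rad
x = r_b·(cos φ + φ·sin φ) = 23.951334·(0.99941495 + 0.03420845·0.03420178) = 23.965344
y = r_b·(sin φ − φ·cos φ) = 23.951334·(0.03420178 − 0.03420845·0.99941495) = 0.000320

x=23.965344 y=0.000320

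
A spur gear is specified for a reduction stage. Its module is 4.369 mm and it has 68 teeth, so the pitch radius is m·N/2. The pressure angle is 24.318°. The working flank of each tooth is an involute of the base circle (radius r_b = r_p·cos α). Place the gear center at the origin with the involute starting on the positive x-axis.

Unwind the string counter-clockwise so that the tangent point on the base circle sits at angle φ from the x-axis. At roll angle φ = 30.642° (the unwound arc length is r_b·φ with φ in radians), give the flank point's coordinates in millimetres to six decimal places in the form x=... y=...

pitch radius r_p = m·N/2 = 4.369·68/2 = 148.546000
base radius r_b = r_p·cos α = 148.546000·cos 24.318° = 135.366100
roll angle φ = 30.642° = 0.53480379 rad
x = r_b·(cos φ + φ·sin φ) = 135.366100·(0.86036865 + 0.53480379·0.50967224) = 153.362115
y = r_b·(sin φ − φ·cos φ) = 135.366100·(0.50967224 − 0.53480379·0.86036865) = 6.706554

x=153.362115 y=6.706554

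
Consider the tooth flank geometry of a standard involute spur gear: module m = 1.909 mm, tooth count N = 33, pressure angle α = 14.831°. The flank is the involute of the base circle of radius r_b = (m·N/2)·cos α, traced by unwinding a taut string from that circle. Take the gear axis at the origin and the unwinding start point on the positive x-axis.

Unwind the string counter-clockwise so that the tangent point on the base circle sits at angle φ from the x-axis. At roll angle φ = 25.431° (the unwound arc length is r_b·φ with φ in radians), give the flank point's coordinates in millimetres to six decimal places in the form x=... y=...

x=33.302360 y=0.870154

pitch radius r_p = m·N/2 = 1.909·33/2 = 31.498500
base radius r_b = r_p·cos α = 31.498500·cos 14.831° = 30.449129
roll angle φ = 25.431° = 0.44385468 rad
x = r_b·(cos φ + φ·sin φ) = 30.449129·(0.90310308 + 0.44385468·0.42942382) = 33.302360
y = r_b·(sin φ − φ·cos φ) = 30.449129·(0.42942382 − 0.44385468·0.90310308) = 0.870154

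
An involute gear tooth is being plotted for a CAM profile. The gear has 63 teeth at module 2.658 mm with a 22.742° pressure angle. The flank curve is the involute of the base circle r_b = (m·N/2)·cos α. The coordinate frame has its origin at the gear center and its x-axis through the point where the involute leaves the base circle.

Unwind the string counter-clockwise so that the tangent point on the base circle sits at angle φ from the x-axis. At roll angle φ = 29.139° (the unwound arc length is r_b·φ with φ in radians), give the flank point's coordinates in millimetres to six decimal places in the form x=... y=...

pitch radius r_p = m·N/2 = 2.658·63/2 = 83.727000
base radius r_b = r_p·cos α = 83.727000·cos 22.742° = 77.217641
roll angle φ = 29.139° = 0.50857149 rad
x = r_b·(cos φ + φ·sin φ) = 77.217641·(0.87344098 + 0.50857149·0.48693003) = 86.567131
y = r_b·(sin φ − φ·cos φ) = 77.217641·(0.48693003 − 0.50857149·0.87344098) = 3.298957

x=86.567131 y=3.298957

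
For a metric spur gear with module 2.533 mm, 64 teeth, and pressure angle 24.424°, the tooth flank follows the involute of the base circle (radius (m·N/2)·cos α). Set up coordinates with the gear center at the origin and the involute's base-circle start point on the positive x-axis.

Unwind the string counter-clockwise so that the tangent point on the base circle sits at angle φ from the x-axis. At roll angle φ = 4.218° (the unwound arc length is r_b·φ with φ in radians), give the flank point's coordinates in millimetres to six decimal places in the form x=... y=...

x=74.002061 y=0.009810

pitch radius r_p = m·N/2 = 2.533·64/2 = 81.056000
base radius r_b = r_p·cos α = 81.056000·cos 24.424° = 73.802342
roll angle φ = 4.218° = 0.07361799 rad
x = r_b·(cos φ + φ·sin φ) = 73.802342·(0.99729142 + 0.07361799·0.07355151) = 74.002061
y = r_b·(sin φ − φ·cos φ) = 73.802342·(0.07355151 − 0.07361799·0.99729142) = 0.009810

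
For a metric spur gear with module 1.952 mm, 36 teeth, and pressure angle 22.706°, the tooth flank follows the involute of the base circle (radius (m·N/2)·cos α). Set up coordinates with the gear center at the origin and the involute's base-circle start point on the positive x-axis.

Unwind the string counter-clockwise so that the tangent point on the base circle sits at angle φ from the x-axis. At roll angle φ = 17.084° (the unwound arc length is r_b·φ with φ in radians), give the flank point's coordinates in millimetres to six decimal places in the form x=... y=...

x=33.821870 y=0.283878

pitch radius r_p = m·N/2 = 1.952·36/2 = 35.136000
base radius r_b = r_p·cos α = 35.136000·cos 22.706° = 32.412878
roll angle φ = 17.084° = 0.29817205 rad
x = r_b·(cos φ + φ·sin φ) = 32.412878·(0.95587509 + 0.29817205·0.29377341) = 33.821870
y = r_b·(sin φ − φ·cos φ) = 32.412878·(0.29377341 − 0.29817205·0.95587509) = 0.283878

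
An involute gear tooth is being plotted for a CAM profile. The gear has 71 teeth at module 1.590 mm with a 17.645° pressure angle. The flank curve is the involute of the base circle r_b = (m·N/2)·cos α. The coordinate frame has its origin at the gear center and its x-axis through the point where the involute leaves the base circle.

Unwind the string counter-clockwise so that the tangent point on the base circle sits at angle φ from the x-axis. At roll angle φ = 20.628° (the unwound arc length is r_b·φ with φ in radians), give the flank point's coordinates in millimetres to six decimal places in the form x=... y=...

x=57.163340 y=0.825923

pitch radius r_p = m·N/2 = 1.590·71/2 = 56.445000
base radius r_b = r_p·cos α = 56.445000·cos 17.645° = 53.789426
roll angle φ = 20.628° = 0.36002652 rad
x = r_b·(cos φ + φ·sin φ) = 53.789426·(0.93588748 + 0.36002652·0.35229905) = 57.163340
y = r_b·(sin φ − φ·cos φ) = 53.789426·(0.35229905 − 0.36002652·0.93588748) = 0.825923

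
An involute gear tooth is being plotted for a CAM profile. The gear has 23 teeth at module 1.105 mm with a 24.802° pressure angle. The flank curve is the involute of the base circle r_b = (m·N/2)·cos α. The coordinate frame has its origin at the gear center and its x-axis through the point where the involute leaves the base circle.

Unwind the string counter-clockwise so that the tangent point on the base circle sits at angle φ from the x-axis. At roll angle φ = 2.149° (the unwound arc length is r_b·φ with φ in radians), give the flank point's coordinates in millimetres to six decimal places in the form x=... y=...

x=11.543507 y=0.000203

pitch radius r_p = m·N/2 = 1.105·23/2 = 12.707500
base radius r_b = r_p·cos α = 12.707500·cos 24.802° = 11.535396
roll angle φ = 2.149° = 0.03750713 rad
x = r_b·(cos φ + φ·sin φ) = 11.535396·(0.99929669 + 0.03750713·0.03749833) = 11.543507
y = r_b·(sin φ − φ·cos φ) = 11.535396·(0.03749833 − 0.03750713·0.99929669) = 0.000203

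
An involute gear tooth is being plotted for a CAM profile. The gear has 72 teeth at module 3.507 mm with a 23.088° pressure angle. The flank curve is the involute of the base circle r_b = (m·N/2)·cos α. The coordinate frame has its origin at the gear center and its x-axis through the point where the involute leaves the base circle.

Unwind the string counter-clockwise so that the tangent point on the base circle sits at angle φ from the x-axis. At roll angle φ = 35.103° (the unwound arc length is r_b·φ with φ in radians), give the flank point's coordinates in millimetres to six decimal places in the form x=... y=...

pitch radius r_p = m·N/2 = 3.507·72/2 = 126.252000
base radius r_b = r_p·cos α = 126.252000·cos 23.088° = 116.139675
roll angle φ = 35.103° = 0.61266293 rad
x = r_b·(cos φ + φ·sin φ) = 116.139675·(0.81811961 + 0.61266293·0.57504809) = 135.933390
y = r_b·(sin φ − φ·cos φ) = 116.139675·(0.57504809 − 0.61266293·0.81811961) = 8.573028

x=135.933390 y=8.573028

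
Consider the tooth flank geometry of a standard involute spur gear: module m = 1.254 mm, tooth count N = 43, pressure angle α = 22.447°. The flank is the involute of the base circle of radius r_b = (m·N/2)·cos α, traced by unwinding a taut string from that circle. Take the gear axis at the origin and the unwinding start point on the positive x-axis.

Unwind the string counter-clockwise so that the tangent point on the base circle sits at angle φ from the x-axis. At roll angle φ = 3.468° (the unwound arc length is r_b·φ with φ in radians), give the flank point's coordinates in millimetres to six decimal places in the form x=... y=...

pitch radius r_p = m·N/2 = 1.254·43/2 = 26.961000
base radius r_b = r_p·cos α = 26.961000·cos 22.447° = 24.918249
roll angle φ = 3.468° = 0.06052802 rad
x = r_b·(cos φ + φ·sin φ) = 24.918249·(0.99816874 + 0.06052802·0.06049107) = 24.963853
y = r_b·(sin φ − φ·cos φ) = 24.918249·(0.06049107 − 0.06052802·0.99816874) = 0.001841

x=24.963853 y=0.001841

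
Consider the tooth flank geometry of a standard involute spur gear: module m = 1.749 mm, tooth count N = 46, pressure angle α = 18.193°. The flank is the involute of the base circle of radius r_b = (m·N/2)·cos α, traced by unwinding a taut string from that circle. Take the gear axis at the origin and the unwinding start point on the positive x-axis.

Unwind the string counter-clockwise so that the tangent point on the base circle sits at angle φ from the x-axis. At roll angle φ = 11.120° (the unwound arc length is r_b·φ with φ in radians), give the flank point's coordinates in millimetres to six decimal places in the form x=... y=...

x=38.929044 y=0.092776

pitch radius r_p = m·N/2 = 1.749·46/2 = 40.227000
base radius r_b = r_p·cos α = 40.227000·cos 18.193° = 38.216060
roll angle φ = 11.120° = 0.19408061 rad
x = r_b·(cos φ + φ·sin φ) = 38.216060·(0.98122540 + 0.19408061·0.19286449) = 38.929044
y = r_b·(sin φ − φ·cos φ) = 38.216060·(0.19286449 − 0.19408061·0.98122540) = 0.092776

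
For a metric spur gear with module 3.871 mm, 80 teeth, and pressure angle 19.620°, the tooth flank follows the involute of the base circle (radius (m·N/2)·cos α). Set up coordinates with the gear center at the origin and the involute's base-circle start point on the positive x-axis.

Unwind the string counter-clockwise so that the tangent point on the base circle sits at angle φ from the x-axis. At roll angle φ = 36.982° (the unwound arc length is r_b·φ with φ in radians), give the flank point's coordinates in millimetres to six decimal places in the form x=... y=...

pitch radius r_p = m·N/2 = 3.871·80/2 = 154.840000
base radius r_b = r_p·cos α = 154.840000·cos 19.620° = 145.850036
roll angle φ = 36.982° = 0.64545766 rad
x = r_b·(cos φ + φ·sin φ) = 145.850036·(0.79882454 + 0.64545766·0.60156409) = 173.139846
y = r_b·(sin φ − φ·cos φ) = 145.850036·(0.60156409 − 0.64545766·0.79882454) = 12.536784

x=173.139846 y=12.536784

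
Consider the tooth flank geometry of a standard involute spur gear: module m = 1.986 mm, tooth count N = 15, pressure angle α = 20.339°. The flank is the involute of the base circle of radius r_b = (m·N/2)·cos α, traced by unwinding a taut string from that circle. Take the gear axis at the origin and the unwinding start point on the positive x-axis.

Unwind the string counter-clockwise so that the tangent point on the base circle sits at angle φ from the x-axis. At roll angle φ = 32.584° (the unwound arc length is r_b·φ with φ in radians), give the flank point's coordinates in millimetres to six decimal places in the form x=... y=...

x=16.045460 y=0.828887

pitch radius r_p = m·N/2 = 1.986·15/2 = 14.895000
base radius r_b = r_p·cos α = 14.895000·cos 20.339° = 13.966335
roll angle φ = 32.584° = 0.56869808 rad
x = r_b·(cos φ + φ·sin φ) = 13.966335·(0.84260282 + 0.56869808·0.53853551) = 16.045460
y = r_b·(sin φ − φ·cos φ) = 13.966335·(0.53853551 − 0.56869808·0.84260282) = 0.828887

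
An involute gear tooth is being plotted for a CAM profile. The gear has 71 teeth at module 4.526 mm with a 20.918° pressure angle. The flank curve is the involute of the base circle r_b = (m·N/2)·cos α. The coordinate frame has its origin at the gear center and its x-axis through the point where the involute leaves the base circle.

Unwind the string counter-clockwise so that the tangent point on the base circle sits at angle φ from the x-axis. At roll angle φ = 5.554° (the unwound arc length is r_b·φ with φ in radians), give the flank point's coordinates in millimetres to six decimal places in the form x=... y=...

x=150.786896 y=0.045525

pitch radius r_p = m·N/2 = 4.526·71/2 = 160.673000
base radius r_b = r_p·cos α = 160.673000·cos 20.918° = 150.083421
roll angle φ = 5.554° = 0.09693559 rad
x = r_b·(cos φ + φ·sin φ) = 150.083421·(0.99530542 + 0.09693559·0.09678385) = 150.786896
y = r_b·(sin φ − φ·cos φ) = 150.083421·(0.09678385 − 0.09693559·0.99530542) = 0.045525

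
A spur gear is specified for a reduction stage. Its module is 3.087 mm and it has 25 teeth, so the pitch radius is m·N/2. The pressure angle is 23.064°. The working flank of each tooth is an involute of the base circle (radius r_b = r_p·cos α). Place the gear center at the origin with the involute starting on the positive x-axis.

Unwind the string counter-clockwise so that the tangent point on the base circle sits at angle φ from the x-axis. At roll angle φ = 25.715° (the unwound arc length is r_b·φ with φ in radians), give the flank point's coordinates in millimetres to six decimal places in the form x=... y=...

pitch radius r_p = m·N/2 = 3.087·25/2 = 38.587500
base radius r_b = r_p·cos α = 38.587500·cos 23.064° = 35.503117
roll angle φ = 25.715° = 0.44881142 rad
x = r_b·(cos φ + φ·sin φ) = 35.503117·(0.90096346 + 0.44881142·0.43389497) = 38.900783
y = r_b·(sin φ − φ·cos φ) = 35.503117·(0.43389497 − 0.44881142·0.90096346) = 1.048488

x=38.900783 y=1.048488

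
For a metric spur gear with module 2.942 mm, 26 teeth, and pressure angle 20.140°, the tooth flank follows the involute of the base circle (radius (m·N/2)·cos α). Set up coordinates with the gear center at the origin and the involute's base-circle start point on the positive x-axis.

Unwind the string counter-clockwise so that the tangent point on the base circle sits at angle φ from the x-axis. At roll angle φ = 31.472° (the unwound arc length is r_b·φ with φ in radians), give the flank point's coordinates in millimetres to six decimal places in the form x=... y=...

x=40.922593 y=1.924454

pitch radius r_p = m·N/2 = 2.942·26/2 = 38.246000
base radius r_b = r_p·cos α = 38.246000·cos 20.140° = 35.907414
roll angle φ = 31.472° = 0.54929002 rad
x = r_b·(cos φ + φ·sin φ) = 35.907414·(0.85289540 + 0.54929002·0.52208182) = 40.922593
y = r_b·(sin φ − φ·cos φ) = 35.907414·(0.52208182 − 0.54929002·0.85289540) = 1.924454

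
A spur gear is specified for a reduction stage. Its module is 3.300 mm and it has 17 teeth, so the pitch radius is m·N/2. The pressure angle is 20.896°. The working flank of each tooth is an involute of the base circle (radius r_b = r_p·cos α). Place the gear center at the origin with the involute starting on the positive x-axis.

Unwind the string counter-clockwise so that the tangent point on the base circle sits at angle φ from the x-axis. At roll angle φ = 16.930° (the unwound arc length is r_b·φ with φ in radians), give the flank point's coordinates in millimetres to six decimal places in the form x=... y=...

pitch radius r_p = m·N/2 = 3.300·17/2 = 28.050000
base radius r_b = r_p·cos α = 28.050000·cos 20.896° = 26.205134
roll angle φ = 16.930° = 0.29548424 rad
x = r_b·(cos φ + φ·sin φ) = 26.205134·(0.95666124 + 0.29548424·0.29120314) = 27.324281
y = r_b·(sin φ − φ·cos φ) = 26.205134·(0.29120314 − 0.29548424·0.95666124) = 0.223394

x=27.324281 y=0.223394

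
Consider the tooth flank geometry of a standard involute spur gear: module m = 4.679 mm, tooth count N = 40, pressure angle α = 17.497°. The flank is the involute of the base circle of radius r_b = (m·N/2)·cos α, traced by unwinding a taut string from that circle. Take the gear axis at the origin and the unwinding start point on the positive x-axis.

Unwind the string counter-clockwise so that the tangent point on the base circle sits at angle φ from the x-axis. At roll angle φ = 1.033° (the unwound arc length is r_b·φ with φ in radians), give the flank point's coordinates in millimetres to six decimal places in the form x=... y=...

pitch radius r_p = m·N/2 = 4.679·40/2 = 93.580000
base radius r_b = r_p·cos α = 93.580000·cos 17.497° = 89.250306
roll angle φ = 1.033° = 0.01802925 rad
x = r_b·(cos φ + φ·sin φ) = 89.250306·(0.99983748 + 0.01802925·0.01802827) = 89.264810
y = r_b·(sin φ − φ·cos φ) = 89.250306·(0.01802827 − 0.01802925·0.99983748) = 0.000174

x=89.264810 y=0.000174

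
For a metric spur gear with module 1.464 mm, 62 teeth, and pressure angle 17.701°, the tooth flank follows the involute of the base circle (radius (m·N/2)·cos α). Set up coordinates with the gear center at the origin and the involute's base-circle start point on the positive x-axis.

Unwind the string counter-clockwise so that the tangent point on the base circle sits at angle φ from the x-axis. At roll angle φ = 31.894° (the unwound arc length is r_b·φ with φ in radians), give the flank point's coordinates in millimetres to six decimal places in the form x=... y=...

pitch radius r_p = m·N/2 = 1.464·62/2 = 45.384000
base radius r_b = r_p·cos α = 45.384000·cos 17.701° = 43.235348
roll angle φ = 31.894° = 0.55665531 rad
x = r_b·(cos φ + φ·sin φ) = 43.235348·(0.84902702 + 0.55665531·0.52834943) = 49.423863
y = r_b·(sin φ − φ·cos φ) = 43.235348·(0.52834943 − 0.55665531·0.84902702) = 2.409680

x=49.423863 y=2.409680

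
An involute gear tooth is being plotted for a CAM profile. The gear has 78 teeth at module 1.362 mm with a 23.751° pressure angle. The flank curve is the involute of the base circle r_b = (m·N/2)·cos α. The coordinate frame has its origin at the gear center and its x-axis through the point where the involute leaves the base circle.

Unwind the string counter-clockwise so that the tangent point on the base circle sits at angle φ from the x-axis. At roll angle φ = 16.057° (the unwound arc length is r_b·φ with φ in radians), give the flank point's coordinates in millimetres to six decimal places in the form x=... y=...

x=50.491059 y=0.353913

pitch radius r_p = m·N/2 = 1.362·78/2 = 53.118000
base radius r_b = r_p·cos α = 53.118000·cos 23.751° = 48.619142
roll angle φ = 16.057° = 0.28024752 rad
x = r_b·(cos φ + φ·sin φ) = 48.619142·(0.96098701 + 0.28024752·0.27659352) = 50.491059
y = r_b·(sin φ − φ·cos φ) = 48.619142·(0.27659352 − 0.28024752·0.96098701) = 0.353913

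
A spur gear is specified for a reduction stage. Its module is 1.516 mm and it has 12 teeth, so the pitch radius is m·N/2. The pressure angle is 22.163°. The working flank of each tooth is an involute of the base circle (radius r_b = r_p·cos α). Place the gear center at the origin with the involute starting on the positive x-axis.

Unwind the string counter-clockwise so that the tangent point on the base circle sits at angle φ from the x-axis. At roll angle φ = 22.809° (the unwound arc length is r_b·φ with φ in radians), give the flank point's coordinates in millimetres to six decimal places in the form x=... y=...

x=9.065224 y=0.174360

pitch radius r_p = m·N/2 = 1.516·12/2 = 9.096000
base radius r_b = r_p·cos α = 9.096000·cos 22.163° = 8.423936
roll angle φ = 22.809° = 0.39809215 rad
x = r_b·(cos φ + φ·sin φ) = 8.423936·(0.92180227 + 0.39809215·0.38766039) = 9.065224
y = r_b·(sin φ − φ·cos φ) = 8.423936·(0.38766039 − 0.39809215·0.92180227) = 0.174360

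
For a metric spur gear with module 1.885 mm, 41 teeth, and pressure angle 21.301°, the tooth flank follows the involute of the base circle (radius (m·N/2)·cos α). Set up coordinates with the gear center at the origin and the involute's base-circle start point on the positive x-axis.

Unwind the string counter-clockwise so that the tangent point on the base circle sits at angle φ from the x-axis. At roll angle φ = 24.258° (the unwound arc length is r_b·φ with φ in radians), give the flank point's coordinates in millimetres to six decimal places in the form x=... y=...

pitch radius r_p = m·N/2 = 1.885·41/2 = 38.642500
base radius r_b = r_p·cos α = 38.642500·cos 21.301° = 36.002633
roll angle φ = 24.258° = 0.42338197 rad
x = r_b·(cos φ + φ·sin φ) = 36.002633·(0.91170469 + 0.42338197·0.41084615) = 39.086242
y = r_b·(sin φ − φ·cos φ) = 36.002633·(0.41084615 − 0.42338197·0.91170469) = 0.894551

x=39.086242 y=0.894551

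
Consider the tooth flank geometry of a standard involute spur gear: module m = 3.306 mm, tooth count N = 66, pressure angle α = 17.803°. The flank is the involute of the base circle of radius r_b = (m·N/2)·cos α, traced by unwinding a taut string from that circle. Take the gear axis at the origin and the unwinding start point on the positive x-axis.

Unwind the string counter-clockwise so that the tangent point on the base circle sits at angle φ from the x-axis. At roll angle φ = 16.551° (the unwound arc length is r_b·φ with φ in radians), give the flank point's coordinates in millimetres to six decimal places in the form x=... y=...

pitch radius r_p = m·N/2 = 3.306·66/2 = 109.098000
base radius r_b = r_p·cos α = 109.098000·cos 17.803° = 103.873666
roll angle φ = 16.551° = 0.28886944 rad
x = r_b·(cos φ + φ·sin φ) = 103.873666·(0.95856655 + 0.28886944·0.28486869) = 108.117571
y = r_b·(sin φ − φ·cos φ) = 103.873666·(0.28486869 − 0.28886944·0.95856655) = 0.827677

x=108.117571 y=0.827677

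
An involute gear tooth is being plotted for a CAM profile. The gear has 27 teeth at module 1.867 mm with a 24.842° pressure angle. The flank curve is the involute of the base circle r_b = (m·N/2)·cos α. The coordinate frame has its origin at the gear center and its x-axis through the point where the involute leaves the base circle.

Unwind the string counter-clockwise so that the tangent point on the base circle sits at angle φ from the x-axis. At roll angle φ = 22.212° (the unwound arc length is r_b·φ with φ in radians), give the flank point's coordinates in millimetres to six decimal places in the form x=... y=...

x=24.527022 y=0.437565

pitch radius r_p = m·N/2 = 1.867·27/2 = 25.204500
base radius r_b = r_p·cos α = 25.204500·cos 24.842° = 22.872322
roll angle φ = 22.212° = 0.38767253 rad
x = r_b·(cos φ + φ·sin φ) = 22.872322·(0.92579143 + 0.38767253·0.37803469) = 24.527022
y = r_b·(sin φ − φ·cos φ) = 22.872322·(0.37803469 − 0.38767253·0.92579143) = 0.437565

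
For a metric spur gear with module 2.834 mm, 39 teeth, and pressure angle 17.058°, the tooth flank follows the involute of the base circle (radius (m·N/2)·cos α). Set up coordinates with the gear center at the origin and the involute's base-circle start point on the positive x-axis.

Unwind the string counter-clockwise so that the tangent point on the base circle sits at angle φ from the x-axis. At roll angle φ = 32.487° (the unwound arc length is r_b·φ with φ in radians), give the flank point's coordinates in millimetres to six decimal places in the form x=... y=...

pitch radius r_p = m·N/2 = 2.834·39/2 = 55.263000
base radius r_b = r_p·cos α = 55.263000·cos 17.058° = 52.831887
roll angle φ = 32.487° = 0.56700511 rad
x = r_b·(cos φ + φ·sin φ) = 52.831887·(0.84351333 + 0.56700511·0.53710824) = 60.653988
y = r_b·(sin φ − φ·cos φ) = 52.831887·(0.53710824 − 0.56700511·0.84351333) = 3.108198

x=60.653988 y=3.108198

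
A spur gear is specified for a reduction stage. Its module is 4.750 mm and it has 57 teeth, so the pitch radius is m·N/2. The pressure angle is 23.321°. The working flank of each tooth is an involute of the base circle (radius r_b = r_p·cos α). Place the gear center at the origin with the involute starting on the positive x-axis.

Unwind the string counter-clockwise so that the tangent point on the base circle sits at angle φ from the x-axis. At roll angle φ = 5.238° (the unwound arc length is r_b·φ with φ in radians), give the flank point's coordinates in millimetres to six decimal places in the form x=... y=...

x=124.833452 y=0.031635

pitch radius r_p = m·N/2 = 4.750·57/2 = 135.375000
base radius r_b = r_p·cos α = 135.375000·cos 23.321° = 124.315045
roll angle φ = 5.238° = 0.09142035 rad
x = r_b·(cos φ + φ·sin φ) = 124.315045·(0.99582407 + 0.09142035·0.09129306) = 124.833452
y = r_b·(sin φ − φ·cos φ) = 124.315045·(0.09129306 − 0.09142035·0.99582407) = 0.031635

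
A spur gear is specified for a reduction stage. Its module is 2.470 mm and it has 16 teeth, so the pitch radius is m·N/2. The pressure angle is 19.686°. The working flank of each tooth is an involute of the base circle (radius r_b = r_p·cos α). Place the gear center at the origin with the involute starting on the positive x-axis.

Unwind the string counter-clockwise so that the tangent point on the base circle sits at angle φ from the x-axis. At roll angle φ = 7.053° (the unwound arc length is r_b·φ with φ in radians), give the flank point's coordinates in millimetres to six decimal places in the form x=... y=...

pitch radius r_p = m·N/2 = 2.470·16/2 = 19.760000
base radius r_b = r_p·cos α = 19.760000·cos 19.686° = 18.605085
roll angle φ = 7.053° = 0.12309807 rad
x = r_b·(cos φ + φ·sin φ) = 18.605085·(0.99243299 + 0.12309807·0.12278742) = 18.745514
y = r_b·(sin φ − φ·cos φ) = 18.605085·(0.12278742 − 0.12309807·0.99243299) = 0.011551

x=18.745514 y=0.011551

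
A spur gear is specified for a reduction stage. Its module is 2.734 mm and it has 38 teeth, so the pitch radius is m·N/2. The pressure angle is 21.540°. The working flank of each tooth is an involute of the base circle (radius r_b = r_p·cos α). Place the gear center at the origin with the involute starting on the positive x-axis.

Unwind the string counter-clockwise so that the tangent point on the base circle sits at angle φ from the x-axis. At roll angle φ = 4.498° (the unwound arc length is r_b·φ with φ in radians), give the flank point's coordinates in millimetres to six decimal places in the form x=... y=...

x=48.466832 y=0.007788

pitch radius r_p = m·N/2 = 2.734·38/2 = 51.946000
base radius r_b = r_p·cos α = 51.946000·cos 21.540° = 48.318168
roll angle φ = 4.498° = 0.07850491 rad
x = r_b·(cos φ + φ·sin φ) = 48.318168·(0.99692007 + 0.07850491·0.07842430) = 48.466832
y = r_b·(sin φ − φ·cos φ) = 48.318168·(0.07842430 − 0.07850491·0.99692007) = 0.007788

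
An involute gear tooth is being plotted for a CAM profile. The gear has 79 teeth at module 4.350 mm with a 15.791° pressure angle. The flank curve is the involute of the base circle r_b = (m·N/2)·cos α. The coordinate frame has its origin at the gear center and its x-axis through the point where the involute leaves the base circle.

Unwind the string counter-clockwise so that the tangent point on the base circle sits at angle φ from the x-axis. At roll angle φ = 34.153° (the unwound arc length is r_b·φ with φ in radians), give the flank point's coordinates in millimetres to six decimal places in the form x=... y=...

x=192.156162 y=11.263317

pitch radius r_p = m·N/2 = 4.350·79/2 = 171.825000
base radius r_b = r_p·cos α = 171.825000·cos 15.791° = 165.340454
roll angle φ = 34.153° = 0.59608230 rad
x = r_b·(cos φ + φ·sin φ) = 165.340454·(0.82754138 + 0.59608230·0.56140473) = 192.156162
y = r_b·(sin φ − φ·cos φ) = 165.340454·(0.56140473 − 0.59608230·0.82754138) = 11.263317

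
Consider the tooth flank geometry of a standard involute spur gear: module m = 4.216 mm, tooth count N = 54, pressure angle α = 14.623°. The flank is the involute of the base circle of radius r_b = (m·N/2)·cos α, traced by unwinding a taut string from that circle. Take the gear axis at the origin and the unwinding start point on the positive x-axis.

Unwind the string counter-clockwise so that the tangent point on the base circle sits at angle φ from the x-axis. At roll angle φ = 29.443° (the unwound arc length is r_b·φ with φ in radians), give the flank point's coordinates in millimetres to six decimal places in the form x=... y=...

pitch radius r_p = m·N/2 = 4.216·54/2 = 113.832000
base radius r_b = r_p·cos α = 113.832000·cos 14.623° = 110.144743
roll angle φ = 29.443° = 0.51387729 rad
x = r_b·(cos φ + φ·sin φ) = 110.144743·(0.87084515 + 0.51387729·0.49155745) = 123.741601
y = r_b·(sin φ − φ·cos φ) = 110.144743·(0.49155745 − 0.51387729·0.87084515) = 4.851866

x=123.741601 y=4.851866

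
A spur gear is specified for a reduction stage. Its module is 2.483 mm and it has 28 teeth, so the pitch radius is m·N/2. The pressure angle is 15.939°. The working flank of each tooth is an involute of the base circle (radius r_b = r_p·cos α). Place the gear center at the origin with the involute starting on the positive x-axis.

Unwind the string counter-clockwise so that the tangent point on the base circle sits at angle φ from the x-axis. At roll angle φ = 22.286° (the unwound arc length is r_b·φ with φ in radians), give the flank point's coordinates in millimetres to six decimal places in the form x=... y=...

pitch radius r_p = m·N/2 = 2.483·28/2 = 34.762000
base radius r_b = r_p·cos α = 34.762000·cos 15.939° = 33.425561
roll angle φ = 22.286° = 0.38896408 rad
x = r_b·(cos φ + φ·sin φ) = 33.425561·(0.92530241 + 0.38896408·0.37923008) = 35.859253
y = r_b·(sin φ − φ·cos φ) = 33.425561·(0.37923008 − 0.38896408·0.92530241) = 0.645805

x=35.859253 y=0.645805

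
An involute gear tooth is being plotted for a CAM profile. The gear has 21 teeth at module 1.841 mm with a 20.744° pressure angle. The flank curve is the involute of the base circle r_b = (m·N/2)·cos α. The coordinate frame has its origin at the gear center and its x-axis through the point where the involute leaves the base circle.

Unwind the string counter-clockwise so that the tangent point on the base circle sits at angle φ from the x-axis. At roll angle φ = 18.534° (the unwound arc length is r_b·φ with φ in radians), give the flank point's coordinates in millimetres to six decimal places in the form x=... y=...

pitch radius r_p = m·N/2 = 1.841·21/2 = 19.330500
base radius r_b = r_p·cos α = 19.330500·cos 20.744° = 18.077348
roll angle φ = 18.534° = 0.32347932 rad
x = r_b·(cos φ + φ·sin φ) = 18.077348·(0.94813520 + 0.32347932·0.31786735) = 18.998547
y = r_b·(sin φ − φ·cos φ) = 18.077348·(0.31786735 − 0.32347932·0.94813520) = 0.201837

x=18.998547 y=0.201837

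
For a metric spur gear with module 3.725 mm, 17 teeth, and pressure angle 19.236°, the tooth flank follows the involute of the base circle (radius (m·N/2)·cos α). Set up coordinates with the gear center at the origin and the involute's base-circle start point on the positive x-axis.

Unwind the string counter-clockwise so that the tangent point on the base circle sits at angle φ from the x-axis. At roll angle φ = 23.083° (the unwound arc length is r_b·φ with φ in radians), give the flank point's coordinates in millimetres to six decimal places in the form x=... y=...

pitch radius r_p = m·N/2 = 3.725·17/2 = 31.662500
base radius r_b = r_p·cos α = 31.662500·cos 19.236° = 29.894768
roll angle φ = 23.083° = 0.40287435 rad
x = r_b·(cos φ + φ·sin φ) = 29.894768·(0.91993787 + 0.40287435·0.39206418) = 32.223286
y = r_b·(sin φ − φ·cos φ) = 29.894768·(0.39206418 − 0.40287435·0.91993787) = 0.641088

x=32.223286 y=0.641088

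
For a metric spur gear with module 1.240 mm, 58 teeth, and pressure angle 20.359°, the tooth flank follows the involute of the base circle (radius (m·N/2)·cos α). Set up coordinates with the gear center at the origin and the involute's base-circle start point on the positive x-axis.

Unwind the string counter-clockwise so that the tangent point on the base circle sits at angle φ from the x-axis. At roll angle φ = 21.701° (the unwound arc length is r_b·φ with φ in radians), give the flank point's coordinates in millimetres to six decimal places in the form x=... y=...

x=36.045771 y=0.601884

pitch radius r_p = m·N/2 = 1.240·58/2 = 35.960000
base radius r_b = r_p·cos α = 35.960000·cos 20.359° = 33.713621
roll angle φ = 21.701° = 0.37875390 rad
x = r_b·(cos φ + φ·sin φ) = 33.713621·(0.92912612 + 0.37875390·0.36976297) = 36.045771
y = r_b·(sin φ − φ·cos φ) = 33.713621·(0.36976297 − 0.37875390·0.92912612) = 0.601884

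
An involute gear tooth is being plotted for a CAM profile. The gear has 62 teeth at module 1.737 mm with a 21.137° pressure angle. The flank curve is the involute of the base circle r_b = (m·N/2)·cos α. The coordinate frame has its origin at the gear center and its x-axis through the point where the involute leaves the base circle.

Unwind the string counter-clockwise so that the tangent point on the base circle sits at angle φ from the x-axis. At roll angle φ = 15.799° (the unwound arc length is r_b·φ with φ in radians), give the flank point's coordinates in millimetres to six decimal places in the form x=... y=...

x=52.097479 y=0.348343

pitch radius r_p = m·N/2 = 1.737·62/2 = 53.847000
base radius r_b = r_p·cos α = 53.847000·cos 21.137° = 50.224220
roll angle φ = 15.799° = 0.27574457 rad
x = r_b·(cos φ + φ·sin φ) = 50.224220·(0.96222275 + 0.27574457·0.27226345) = 52.097479
y = r_b·(sin φ − φ·cos φ) = 50.224220·(0.27226345 − 0.27574457·0.96222275) = 0.348343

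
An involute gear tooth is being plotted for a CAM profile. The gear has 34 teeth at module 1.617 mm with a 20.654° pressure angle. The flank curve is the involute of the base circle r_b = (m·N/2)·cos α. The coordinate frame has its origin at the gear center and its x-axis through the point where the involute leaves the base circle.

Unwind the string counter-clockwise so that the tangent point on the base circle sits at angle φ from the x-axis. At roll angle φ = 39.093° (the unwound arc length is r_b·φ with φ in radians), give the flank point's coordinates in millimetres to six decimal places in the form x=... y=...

pitch radius r_p = m·N/2 = 1.617·34/2 = 27.489000
base radius r_b = r_p·cos α = 27.489000·cos 20.654° = 25.722214
roll angle φ = 39.093° = 0.68230156 rad
x = r_b·(cos φ + φ·sin φ) = 25.722214·(0.77612345 + 0.68230156·0.63058099) = 31.030503
y = r_b·(sin φ − φ·cos φ) = 25.722214·(0.63058099 − 0.68230156·0.77612345) = 2.598734

x=31.030503 y=2.598734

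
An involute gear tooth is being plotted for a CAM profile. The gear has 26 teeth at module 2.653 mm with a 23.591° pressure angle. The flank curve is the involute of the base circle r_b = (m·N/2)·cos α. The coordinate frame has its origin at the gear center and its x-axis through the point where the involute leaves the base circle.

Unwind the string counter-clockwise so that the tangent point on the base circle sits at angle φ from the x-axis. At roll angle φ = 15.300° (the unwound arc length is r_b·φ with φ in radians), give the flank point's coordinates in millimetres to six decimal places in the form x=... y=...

x=32.713493 y=0.199188

pitch radius r_p = m·N/2 = 2.653·26/2 = 34.489000
base radius r_b = r_p·cos α = 34.489000·cos 23.591° = 31.606603
roll angle φ = 15.300° = 0.26703538 rad
x = r_b·(cos φ + φ·sin φ) = 31.606603·(0.96455742 + 0.26703538·0.26387305) = 32.713493
y = r_b·(sin φ − φ·cos φ) = 31.606603·(0.26387305 − 0.26703538·0.96455742) = 0.199188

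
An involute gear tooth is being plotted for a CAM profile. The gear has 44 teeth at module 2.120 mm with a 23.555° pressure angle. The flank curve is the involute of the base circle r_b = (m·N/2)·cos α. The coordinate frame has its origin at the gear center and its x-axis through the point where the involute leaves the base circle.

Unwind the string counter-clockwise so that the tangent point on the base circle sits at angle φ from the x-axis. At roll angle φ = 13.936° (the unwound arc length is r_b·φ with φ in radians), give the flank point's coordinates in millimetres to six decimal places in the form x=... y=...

pitch radius r_p = m·N/2 = 2.120·44/2 = 46.640000
base radius r_b = r_p·cos α = 46.640000·cos 23.555° = 42.753810
roll angle φ = 13.936° = 0.24322908 rad
x = r_b·(cos φ + φ·sin φ) = 42.753810·(0.97056535 + 0.24322908·0.24083791) = 43.999833
y = r_b·(sin φ − φ·cos φ) = 42.753810·(0.24083791 − 0.24322908·0.97056535) = 0.203858

x=43.999833 y=0.203858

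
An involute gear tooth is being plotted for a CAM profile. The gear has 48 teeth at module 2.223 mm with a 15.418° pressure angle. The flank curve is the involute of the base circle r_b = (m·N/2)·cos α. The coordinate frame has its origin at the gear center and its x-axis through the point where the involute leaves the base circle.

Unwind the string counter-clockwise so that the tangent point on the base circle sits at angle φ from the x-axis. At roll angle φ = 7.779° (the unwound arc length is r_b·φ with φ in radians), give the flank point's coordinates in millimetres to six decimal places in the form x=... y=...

pitch radius r_p = m·N/2 = 2.223·48/2 = 53.352000
base radius r_b = r_p·cos α = 53.352000·cos 15.418° = 51.431964
roll angle φ = 7.779° = 0.13576916 rad
x = r_b·(cos φ + φ·sin φ) = 51.431964·(0.99079752 + 0.13576916·0.13535244) = 51.903812
y = r_b·(sin φ − φ·cos φ) = 51.431964·(0.13535244 − 0.13576916·0.99079752) = 0.042827

x=51.903812 y=0.042827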